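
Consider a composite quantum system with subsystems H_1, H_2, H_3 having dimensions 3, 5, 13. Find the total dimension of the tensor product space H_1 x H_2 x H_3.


dim(H_1 x H_2 x H_3) = 3 * 5 * 13
= 15 * 13
= 195

195


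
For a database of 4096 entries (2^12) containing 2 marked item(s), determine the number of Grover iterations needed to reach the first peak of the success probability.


After j Grover iterations the success probability is P(j) = sin^2((2j+1)*theta), where sin(theta) = sqrt(k/N).
N = 2^12 = 4096, k = 2
sin(theta) = sqrt(k/N) = 0.02209708691
theta = arcsin(sqrt(k/N)) = 0.02209888557 rad
P(j) reaches its first maximum when (2j+1)*theta is as close as possible to pi/2, i.e. j = round(pi/(4*theta) - 1/2).
pi/(4*theta) - 1/2 = 35.0402
(For comparison, the common estimate pi/4 * sqrt(N/k) = 35.5431; the exact maximiser is used here.)
Optimal iterations = 35

35


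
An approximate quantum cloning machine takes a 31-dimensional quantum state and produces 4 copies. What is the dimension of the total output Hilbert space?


Output space = H^(tensor 4) where dim(H) = 31
dim = 31^4
= 961 (after 2 factors)
= 29791 (after 3 factors)
= 923521 (after 4 factors)
= 923521

923521


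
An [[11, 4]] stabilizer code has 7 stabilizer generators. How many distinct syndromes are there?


Each stabilizer generator gives a binary (+1 or -1) measurement outcome.
With 7 independent generators:
Total syndromes = 2^7
= 128

128


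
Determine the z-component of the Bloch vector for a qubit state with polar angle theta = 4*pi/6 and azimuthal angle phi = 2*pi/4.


theta = 2.0944, phi = 1.5708
r_z = cos(theta) = -0.5000

-0.5000


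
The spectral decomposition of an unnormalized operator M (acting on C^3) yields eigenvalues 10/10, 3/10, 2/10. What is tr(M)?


tr(M) = sum of eigenvalues
= 10/10 + 3/10 + 2/10
= 15/10
= 1.5000

1.5000


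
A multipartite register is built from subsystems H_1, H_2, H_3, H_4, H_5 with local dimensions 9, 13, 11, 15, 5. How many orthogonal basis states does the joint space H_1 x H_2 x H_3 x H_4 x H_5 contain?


dim(H_1 x H_2 x H_3 x H_4 x H_5) = 9 * 13 * 11 * 15 * 5
= 117 * 11 * 15 * 5
= 1287 * 15 * 5
= 19305 * 5
= 96525

96525


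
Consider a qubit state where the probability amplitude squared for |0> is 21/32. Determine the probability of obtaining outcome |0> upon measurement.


|alpha|^2 = 21/32 = 0.6562
|beta|^2 = 1 - 21/32 = 11/32 = 0.3438
P(|0>) = |alpha|^2 = 0.6562

0.6562


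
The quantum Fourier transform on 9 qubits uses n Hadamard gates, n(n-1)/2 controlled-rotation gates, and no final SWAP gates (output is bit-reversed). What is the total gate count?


Hadamard gates: 9
Controlled rotations: n*(n-1)/2 = 9*8/2 = 36
SWAP gates: 0 (omitted)
Total = 9 + 36
= 45

45


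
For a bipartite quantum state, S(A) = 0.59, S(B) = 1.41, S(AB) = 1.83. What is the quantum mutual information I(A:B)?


I(A:B) = S(A) + S(B) - S(AB)
= 0.59 + 1.41 - 1.83
= 0.1700

0.1700


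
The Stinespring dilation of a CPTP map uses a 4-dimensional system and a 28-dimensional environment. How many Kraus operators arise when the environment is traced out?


Tracing out the environment in an orthonormal basis {|i>_E} gives Kraus operators K_i = <i|_E U |0>_E.
Number of Kraus operators = dim(H_env) = d_env
= 28

28


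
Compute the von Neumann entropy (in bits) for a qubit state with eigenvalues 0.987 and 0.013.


S = -p*log2(p) - (1-p)*log2(1-p)
p = 0.9870, 1-p = 0.0130
= -0.9870 * log2(0.9870) - 0.0130 * log2(0.0130)
= -(-0.0186) - (-0.0814)
= 0.1001

0.1001


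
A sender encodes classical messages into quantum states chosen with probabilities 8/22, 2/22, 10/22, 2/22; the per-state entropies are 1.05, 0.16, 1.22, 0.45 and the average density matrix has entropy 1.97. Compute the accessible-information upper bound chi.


chi = S(rho) - sum_i p_i * S(rho_i)
Weighted entropy = 8/22 * 1.05 + 2/22 * 0.16 + 10/22 * 1.22 + 2/22 * 0.45
= 0.9918
chi = 1.97 - 0.9918
= 0.9782

0.9782


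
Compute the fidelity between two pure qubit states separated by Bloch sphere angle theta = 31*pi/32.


For states separated by angle theta on Bloch sphere:
F = cos^2(theta/2)
theta = 31*pi/32 = 3.0434
theta/2 = 1.5217
cos(theta/2) = 0.0491
F = 0.0024

0.0024


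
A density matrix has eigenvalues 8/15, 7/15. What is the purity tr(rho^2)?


tr(rho^2) = sum of eigenvalues squared
= (8/15)^2 + (7/15)^2
= (64 + 49) / 225
= 113/225
= 0.5022

0.5022


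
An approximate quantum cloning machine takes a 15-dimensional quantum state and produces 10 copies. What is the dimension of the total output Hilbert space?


Output space = H^(tensor 10) where dim(H) = 15
dim = 15^10
= 225 (after 2 factors)
= 3375 (after 3 factors)
= 50625 (after 4 factors)
= 759375 (after 5 factors)
= 11390625 (after 6 factors)
= 170859375 (after 7 factors)
= 2562890625 (after 8 factors)
= 38443359375 (after 9 factors)
= 576650390625 (after 10 factors)
= 576650390625

576650390625


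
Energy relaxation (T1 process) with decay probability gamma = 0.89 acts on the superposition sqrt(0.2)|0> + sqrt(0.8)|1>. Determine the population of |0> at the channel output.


For amplitude damping with parameter gamma on state sqrt(a)|0> + sqrt(b)|1>:
alpha^2 = 0.2, beta^2 = 0.8
P(|0>) = alpha^2 + gamma * beta^2
= 0.2 + 0.89 * 0.8
= 0.2 + 0.7120
= 0.9120

0.9120


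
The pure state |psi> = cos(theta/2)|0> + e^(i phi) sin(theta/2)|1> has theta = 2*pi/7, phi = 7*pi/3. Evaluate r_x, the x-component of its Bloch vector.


theta = 0.8976, phi = 7.3304
r_x = sin(theta)*cos(phi) = 0.7818 * 0.5000
r_x = 0.3909

0.3909


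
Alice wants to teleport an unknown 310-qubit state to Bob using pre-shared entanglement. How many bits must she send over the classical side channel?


Quantum teleportation requires 2 classical bits per qubit teleported.
310 qubit(s) -> 2 * 310 = 620 classical bits

620


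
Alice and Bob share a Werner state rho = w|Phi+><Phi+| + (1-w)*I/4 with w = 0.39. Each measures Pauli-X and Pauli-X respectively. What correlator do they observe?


|Phi+> = (|00> + |11>)/sqrt(2)
For the pure Bell state, <X_A X_B> = +1 (Bell-state Pauli correlator).
The maximally-mixed part I/4 has tr(I/4 * P tensor P) = 0 for any traceless Pauli P.
So <X_A X_B>_rho = w * (+1) + (1 - w) * 0
= 0.39 * (+1)
= 0.3900

0.3900


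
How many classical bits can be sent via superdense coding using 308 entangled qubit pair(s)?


Superdense coding allows 2 classical bits per shared entangled pair.
308 pair(s) -> 2 * 308 = 616 classical bits

616


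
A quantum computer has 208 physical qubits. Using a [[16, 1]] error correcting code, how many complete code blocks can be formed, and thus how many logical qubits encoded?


Each code block uses 16 physical qubits for 1 logical qubit(s).
Number of complete blocks = floor(208 / 16) = 13
Logical qubits = 13 * 1
= 13

13


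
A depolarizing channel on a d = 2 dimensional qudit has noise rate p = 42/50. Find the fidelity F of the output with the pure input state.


F = (1-p) + p/d
= (1 - 0.8400) + 0.8400/2
= 0.1600 + 0.4200
= 0.5800

0.5800


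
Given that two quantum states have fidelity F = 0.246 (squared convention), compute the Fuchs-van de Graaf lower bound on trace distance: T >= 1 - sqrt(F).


Fuchs-van de Graaf (squared-fidelity convention): 1 - sqrt(F) <= T <= sqrt(1 - F).
Lower bound: T >= 1 - sqrt(F)
sqrt(F) = sqrt(0.246) = 0.4960
T >= 1 - 0.4960
T >= 0.5040

0.5040


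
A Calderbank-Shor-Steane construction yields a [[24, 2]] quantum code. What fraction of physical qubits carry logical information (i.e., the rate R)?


Code rate R = k/n
= 2/24
= 0.0833

0.0833


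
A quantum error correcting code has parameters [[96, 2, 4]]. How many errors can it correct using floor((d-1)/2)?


Code parameters: [[96, 2, 4]], distance d = 4.
Number of correctable errors = floor((d-1)/2)
= floor((4 - 1)/2)
= floor(3/2)
= 1

1


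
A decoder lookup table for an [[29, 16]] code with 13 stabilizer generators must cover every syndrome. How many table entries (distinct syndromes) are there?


Each stabilizer generator gives a binary (+1 or -1) measurement outcome.
With 13 independent generators:
Total syndromes = 2^13
= 8192

8192


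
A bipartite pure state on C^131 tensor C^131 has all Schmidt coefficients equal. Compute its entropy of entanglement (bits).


For a maximally entangled state in d x d:
S = log2(d) = log2(131)
= 7.0334

7.0334


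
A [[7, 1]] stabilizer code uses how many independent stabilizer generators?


For an [[n,k]] stabilizer code:
Number of stabilizer generators = n - k
= 7 - 1
= 6

6


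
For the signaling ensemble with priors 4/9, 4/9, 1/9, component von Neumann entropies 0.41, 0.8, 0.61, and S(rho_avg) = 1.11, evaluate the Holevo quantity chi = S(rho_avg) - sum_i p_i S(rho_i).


chi = S(rho) - sum_i p_i * S(rho_i)
Weighted entropy = 4/9 * 0.41 + 4/9 * 0.8 + 1/9 * 0.61
= 0.6056
chi = 1.11 - 0.6056
= 0.5044

0.5044


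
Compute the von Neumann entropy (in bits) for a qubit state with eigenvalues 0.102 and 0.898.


S = -p*log2(p) - (1-p)*log2(1-p)
p = 0.1020, 1-p = 0.8980
= -0.1020 * log2(0.1020) - 0.8980 * log2(0.8980)
= -(-0.3359) - (-0.1394)
= 0.4753

0.4753


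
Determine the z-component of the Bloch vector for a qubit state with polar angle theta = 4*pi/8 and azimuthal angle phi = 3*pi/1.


theta = 1.5708, phi = 9.4248
r_z = cos(theta) = 0.0000

0.0000


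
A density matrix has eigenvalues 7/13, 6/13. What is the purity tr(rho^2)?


tr(rho^2) = sum of eigenvalues squared
= (7/13)^2 + (6/13)^2
= (49 + 36) / 169
= 85/169
= 0.5030

0.5030


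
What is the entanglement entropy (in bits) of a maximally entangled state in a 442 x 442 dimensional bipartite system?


For a maximally entangled state in d x d:
S = log2(d) = log2(442)
= 8.7879

8.7879


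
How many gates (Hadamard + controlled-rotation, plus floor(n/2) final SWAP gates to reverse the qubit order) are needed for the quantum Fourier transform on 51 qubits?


Hadamard gates: 51
Controlled rotations: n*(n-1)/2 = 51*50/2 = 1275
SWAP gates: floor(n/2) = floor(51/2) = 25
Total = 51 + 1275 + 25
= 1351

1351


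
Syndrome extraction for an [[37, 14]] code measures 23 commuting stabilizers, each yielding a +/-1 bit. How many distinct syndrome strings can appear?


Each stabilizer generator gives a binary (+1 or -1) measurement outcome.
With 23 independent generators:
Total syndromes = 2^23
= 8388608

8388608


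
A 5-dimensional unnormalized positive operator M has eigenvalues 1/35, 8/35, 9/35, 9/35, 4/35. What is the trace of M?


tr(M) = sum of eigenvalues
= 1/35 + 8/35 + 9/35 + 9/35 + 4/35
= 31/35
= 0.8857

0.8857


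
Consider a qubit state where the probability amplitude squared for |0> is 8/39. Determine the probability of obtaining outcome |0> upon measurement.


|alpha|^2 = 8/39 = 0.2051
|beta|^2 = 1 - 8/39 = 31/39 = 0.7949
P(|0>) = |alpha|^2 = 0.2051

0.2051


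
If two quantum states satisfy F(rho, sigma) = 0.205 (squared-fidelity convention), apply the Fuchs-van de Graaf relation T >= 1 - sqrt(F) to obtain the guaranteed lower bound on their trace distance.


Fuchs-van de Graaf (squared-fidelity convention): 1 - sqrt(F) <= T <= sqrt(1 - F).
Lower bound: T >= 1 - sqrt(F)
sqrt(F) = sqrt(0.205) = 0.4528
T >= 1 - 0.4528
T >= 0.5472

0.5472


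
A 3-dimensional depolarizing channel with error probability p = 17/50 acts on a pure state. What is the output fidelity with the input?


F = (1-p) + p/d
= (1 - 0.3400) + 0.3400/3
= 0.6600 + 0.1133
= 0.7733

0.7733


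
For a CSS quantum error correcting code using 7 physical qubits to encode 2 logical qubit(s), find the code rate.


Code rate R = k/n
= 2/7
= 0.2857

0.2857


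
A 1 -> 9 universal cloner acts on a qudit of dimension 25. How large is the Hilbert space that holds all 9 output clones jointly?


Output space = H^(tensor 9) where dim(H) = 25
dim = 25^9
= 625 (after 2 factors)
= 15625 (after 3 factors)
= 390625 (after 4 factors)
= 9765625 (after 5 factors)
= 244140625 (after 6 factors)
= 6103515625 (after 7 factors)
= 152587890625 (after 8 factors)
= 3814697265625 (after 9 factors)
= 3814697265625

3814697265625


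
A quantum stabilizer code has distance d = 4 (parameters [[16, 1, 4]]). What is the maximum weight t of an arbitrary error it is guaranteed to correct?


Code parameters: [[16, 1, 4]], distance d = 4.
Number of correctable errors = floor((d-1)/2)
= floor((4 - 1)/2)
= floor(3/2)
= 1

1


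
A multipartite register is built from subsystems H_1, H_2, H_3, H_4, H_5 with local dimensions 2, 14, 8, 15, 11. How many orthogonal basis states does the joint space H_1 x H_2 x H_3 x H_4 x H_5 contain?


dim(H_1 x H_2 x H_3 x H_4 x H_5) = 2 * 14 * 8 * 15 * 11
= 28 * 8 * 15 * 11
= 224 * 15 * 11
= 3360 * 11
= 36960

36960


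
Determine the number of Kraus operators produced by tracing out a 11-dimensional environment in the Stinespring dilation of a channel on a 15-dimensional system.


Tracing out the environment in an orthonormal basis {|i>_E} gives Kraus operators K_i = <i|_E U |0>_E.
Number of Kraus operators = dim(H_env) = d_env
= 11

11


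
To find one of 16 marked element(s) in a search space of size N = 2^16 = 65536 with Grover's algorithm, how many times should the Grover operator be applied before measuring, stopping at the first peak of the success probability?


After j Grover iterations the success probability is P(j) = sin^2((2j+1)*theta), where sin(theta) = sqrt(k/N).
N = 2^16 = 65536, k = 16
sin(theta) = sqrt(k/N) = 0.015625
theta = arcsin(sqrt(k/N)) = 0.01562563585 rad
P(j) reaches its first maximum when (2j+1)*theta is as close as possible to pi/2, i.e. j = round(pi/(4*theta) - 1/2).
pi/(4*theta) - 1/2 = 49.7634
(For comparison, the common estimate pi/4 * sqrt(N/k) = 50.2655; the exact maximiser is used here.)
Optimal iterations = 50

50


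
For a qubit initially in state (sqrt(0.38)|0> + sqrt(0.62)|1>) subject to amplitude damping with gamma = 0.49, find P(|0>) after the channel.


For amplitude damping with parameter gamma on state sqrt(a)|0> + sqrt(b)|1>:
alpha^2 = 0.38, beta^2 = 0.62
P(|0>) = alpha^2 + gamma * beta^2
= 0.38 + 0.49 * 0.62
= 0.38 + 0.3038
= 0.6838

0.6838


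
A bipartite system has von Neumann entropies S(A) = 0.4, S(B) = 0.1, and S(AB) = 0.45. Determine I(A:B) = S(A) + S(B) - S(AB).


I(A:B) = S(A) + S(B) - S(AB)
= 0.4 + 0.1 - 0.45
= 0.0500

0.0500


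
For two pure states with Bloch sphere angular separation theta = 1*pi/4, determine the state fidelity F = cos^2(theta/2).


For states separated by angle theta on Bloch sphere:
F = cos^2(theta/2)
theta = 1*pi/4 = 0.7854
theta/2 = 0.3927
cos(theta/2) = 0.9239
F = 0.8536

0.8536


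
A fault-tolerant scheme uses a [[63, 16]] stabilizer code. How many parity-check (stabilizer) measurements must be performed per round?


For an [[n,k]] stabilizer code:
Number of stabilizer generators = n - k
= 63 - 16
= 47

47


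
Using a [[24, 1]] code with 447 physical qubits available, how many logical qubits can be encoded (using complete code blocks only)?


Each code block uses 24 physical qubits for 1 logical qubit(s).
Number of complete blocks = floor(447 / 24) = 18
Logical qubits = 18 * 1
= 18

18


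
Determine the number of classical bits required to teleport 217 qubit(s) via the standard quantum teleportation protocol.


Quantum teleportation requires 2 classical bits per qubit teleported.
217 qubit(s) -> 2 * 217 = 434 classical bits

434


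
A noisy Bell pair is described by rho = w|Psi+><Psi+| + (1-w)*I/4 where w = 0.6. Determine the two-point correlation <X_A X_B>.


|Psi+> = (|01> + |10>)/sqrt(2)
For the pure Bell state, <X_A X_B> = +1 (Bell-state Pauli correlator).
The maximally-mixed part I/4 has tr(I/4 * P tensor P) = 0 for any traceless Pauli P.
So <X_A X_B>_rho = w * (+1) + (1 - w) * 0
= 0.6 * (+1)
= 0.6000

0.6000


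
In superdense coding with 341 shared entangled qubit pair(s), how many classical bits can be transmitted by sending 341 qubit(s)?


Superdense coding allows 2 classical bits per shared entangled pair.
341 pair(s) -> 2 * 341 = 682 classical bits

682


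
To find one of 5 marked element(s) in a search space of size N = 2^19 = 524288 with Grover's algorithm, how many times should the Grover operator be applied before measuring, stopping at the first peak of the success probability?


After j Grover iterations the success probability is P(j) = sin^2((2j+1)*theta), where sin(theta) = sqrt(k/N).
N = 2^19 = 524288, k = 5
sin(theta) = sqrt(k/N) = 0.003088161778
theta = arcsin(sqrt(k/N)) = 0.003088166686 rad
P(j) reaches its first maximum when (2j+1)*theta is as close as possible to pi/2, i.e. j = round(pi/(4*theta) - 1/2).
pi/(4*theta) - 1/2 = 253.8251
(For comparison, the common estimate pi/4 * sqrt(N/k) = 254.3255; the exact maximiser is used here.)
Optimal iterations = 254

254


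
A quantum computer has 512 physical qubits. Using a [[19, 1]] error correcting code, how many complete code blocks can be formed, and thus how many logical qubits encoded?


Each code block uses 19 physical qubits for 1 logical qubit(s).
Number of complete blocks = floor(512 / 19) = 26
Logical qubits = 26 * 1
= 26

26


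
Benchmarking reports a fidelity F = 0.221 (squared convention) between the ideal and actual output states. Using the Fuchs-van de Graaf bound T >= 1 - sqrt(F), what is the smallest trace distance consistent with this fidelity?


Fuchs-van de Graaf (squared-fidelity convention): 1 - sqrt(F) <= T <= sqrt(1 - F).
Lower bound: T >= 1 - sqrt(F)
sqrt(F) = sqrt(0.221) = 0.4701
T >= 1 - 0.4701
T >= 0.5299

0.5299


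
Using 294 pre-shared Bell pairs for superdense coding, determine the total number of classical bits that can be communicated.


Superdense coding allows 2 classical bits per shared entangled pair.
294 pair(s) -> 2 * 294 = 588 classical bits

588


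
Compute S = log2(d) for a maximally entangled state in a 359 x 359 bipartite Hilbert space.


For a maximally entangled state in d x d:
S = log2(d) = log2(359)
= 8.4878

8.4878


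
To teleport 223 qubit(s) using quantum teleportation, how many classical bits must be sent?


Quantum teleportation requires 2 classical bits per qubit teleported.
223 qubit(s) -> 2 * 223 = 446 classical bits

446


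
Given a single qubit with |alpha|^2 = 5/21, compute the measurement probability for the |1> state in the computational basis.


|alpha|^2 = 5/21 = 0.2381
|beta|^2 = 1 - 5/21 = 16/21 = 0.7619
P(|1>) = |beta|^2 = 0.7619

0.7619


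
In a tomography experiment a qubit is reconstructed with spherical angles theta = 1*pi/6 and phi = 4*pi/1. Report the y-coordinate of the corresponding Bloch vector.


theta = 0.5236, phi = 12.5664
r_y = sin(theta)*sin(phi) = 0.5000 * 0.0000
r_y = 0.0000

0.0000


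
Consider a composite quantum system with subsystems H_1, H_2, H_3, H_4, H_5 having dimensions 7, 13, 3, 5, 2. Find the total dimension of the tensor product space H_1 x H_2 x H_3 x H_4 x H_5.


dim(H_1 x H_2 x H_3 x H_4 x H_5) = 7 * 13 * 3 * 5 * 2
= 91 * 3 * 5 * 2
= 273 * 5 * 2
= 1365 * 2
= 2730

2730


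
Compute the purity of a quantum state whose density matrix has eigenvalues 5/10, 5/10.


tr(rho^2) = sum of eigenvalues squared
= (5/10)^2 + (5/10)^2
= (25 + 25) / 100
= 50/100
= 0.5000

0.5000


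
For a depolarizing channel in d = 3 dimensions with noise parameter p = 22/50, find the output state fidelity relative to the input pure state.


F = (1-p) + p/d
= (1 - 0.4400) + 0.4400/3
= 0.5600 + 0.1467
= 0.7067

0.7067


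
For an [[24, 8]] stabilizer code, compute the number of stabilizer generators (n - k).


For an [[n,k]] stabilizer code:
Number of stabilizer generators = n - k
= 24 - 8
= 16

16


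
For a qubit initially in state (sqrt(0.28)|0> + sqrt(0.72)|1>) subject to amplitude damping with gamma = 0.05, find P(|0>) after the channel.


For amplitude damping with parameter gamma on state sqrt(a)|0> + sqrt(b)|1>:
alpha^2 = 0.28, beta^2 = 0.72
P(|0>) = alpha^2 + gamma * beta^2
= 0.28 + 0.05 * 0.72
= 0.28 + 0.0360
= 0.3160

0.3160


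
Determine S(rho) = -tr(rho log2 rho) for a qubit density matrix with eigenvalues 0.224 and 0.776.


S = -p*log2(p) - (1-p)*log2(1-p)
p = 0.2240, 1-p = 0.7760
= -0.2240 * log2(0.2240) - 0.7760 * log2(0.7760)
= -(-0.4835) - (-0.2839)
= 0.7674

0.7674


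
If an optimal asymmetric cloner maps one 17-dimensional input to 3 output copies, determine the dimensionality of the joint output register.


Output space = H^(tensor 3) where dim(H) = 17
dim = 17^3
= 289 (after 2 factors)
= 4913 (after 3 factors)
= 4913

4913


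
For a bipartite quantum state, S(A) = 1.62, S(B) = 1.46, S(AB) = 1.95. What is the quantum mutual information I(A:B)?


I(A:B) = S(A) + S(B) - S(AB)
= 1.62 + 1.46 - 1.95
= 1.1300

1.1300


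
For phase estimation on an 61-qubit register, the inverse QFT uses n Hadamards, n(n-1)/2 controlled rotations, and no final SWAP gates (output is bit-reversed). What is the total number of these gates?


Hadamard gates: 61
Controlled rotations: n*(n-1)/2 = 61*60/2 = 1830
SWAP gates: 0 (omitted)
Total = 61 + 1830
= 1891

1891


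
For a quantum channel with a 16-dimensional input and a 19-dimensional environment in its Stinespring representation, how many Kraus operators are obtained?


Tracing out the environment in an orthonormal basis {|i>_E} gives Kraus operators K_i = <i|_E U |0>_E.
Number of Kraus operators = dim(H_env) = d_env
= 19

19


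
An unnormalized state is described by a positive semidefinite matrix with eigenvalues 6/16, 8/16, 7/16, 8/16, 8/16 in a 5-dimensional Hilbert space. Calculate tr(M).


tr(M) = sum of eigenvalues
= 6/16 + 8/16 + 7/16 + 8/16 + 8/16
= 37/16
= 2.3125

2.3125


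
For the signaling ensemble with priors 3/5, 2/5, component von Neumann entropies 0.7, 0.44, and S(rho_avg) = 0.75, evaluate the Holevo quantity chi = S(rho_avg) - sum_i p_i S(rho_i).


chi = S(rho) - sum_i p_i * S(rho_i)
Weighted entropy = 3/5 * 0.7 + 2/5 * 0.44
= 0.5960
chi = 0.75 - 0.5960
= 0.1540

0.1540


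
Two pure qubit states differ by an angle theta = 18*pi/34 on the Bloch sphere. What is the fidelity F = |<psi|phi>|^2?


For states separated by angle theta on Bloch sphere:
F = cos^2(theta/2)
theta = 18*pi/34 = 1.6632
theta/2 = 0.8316
cos(theta/2) = 0.6737
F = 0.4539

0.4539


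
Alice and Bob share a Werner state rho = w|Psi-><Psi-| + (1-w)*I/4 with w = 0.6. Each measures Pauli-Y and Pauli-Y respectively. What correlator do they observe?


|Psi-> = (|01> - |10>)/sqrt(2)
For the pure Bell state, <Y_A Y_B> = -1 (Bell-state Pauli correlator).
The maximally-mixed part I/4 has tr(I/4 * P tensor P) = 0 for any traceless Pauli P.
So <Y_A Y_B>_rho = w * (-1) + (1 - w) * 0
= 0.6 * (-1)
= -0.6000

-0.6000


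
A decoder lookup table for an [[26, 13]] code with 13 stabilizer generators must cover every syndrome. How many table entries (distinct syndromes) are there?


Each stabilizer generator gives a binary (+1 or -1) measurement outcome.
With 13 independent generators:
Total syndromes = 2^13
= 8192

8192


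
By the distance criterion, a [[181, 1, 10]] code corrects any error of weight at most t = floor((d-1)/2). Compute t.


Code parameters: [[181, 1, 10]], distance d = 10.
Number of correctable errors = floor((d-1)/2)
= floor((10 - 1)/2)
= floor(9/2)
= 4

4


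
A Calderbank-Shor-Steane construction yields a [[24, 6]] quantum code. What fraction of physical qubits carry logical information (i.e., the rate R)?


Code rate R = k/n
= 6/24
= 0.2500

0.2500


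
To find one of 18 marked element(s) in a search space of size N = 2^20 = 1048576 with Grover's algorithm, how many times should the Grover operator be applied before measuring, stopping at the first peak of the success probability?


After j Grover iterations the success probability is P(j) = sin^2((2j+1)*theta), where sin(theta) = sqrt(k/N).
N = 2^20 = 1048576, k = 18
sin(theta) = sqrt(k/N) = 0.004143203796
theta = arcsin(sqrt(k/N)) = 0.00414321565 rad
P(j) reaches its first maximum when (2j+1)*theta is as close as possible to pi/2, i.e. j = round(pi/(4*theta) - 1/2).
pi/(4*theta) - 1/2 = 189.0625
(For comparison, the common estimate pi/4 * sqrt(N/k) = 189.5630; the exact maximiser is used here.)
Optimal iterations = 189

189


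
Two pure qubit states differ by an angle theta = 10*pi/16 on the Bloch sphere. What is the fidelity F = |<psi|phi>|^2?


For states separated by angle theta on Bloch sphere:
F = cos^2(theta/2)
theta = 10*pi/16 = 1.9635
theta/2 = 0.9817
cos(theta/2) = 0.5556
F = 0.3087

0.3087


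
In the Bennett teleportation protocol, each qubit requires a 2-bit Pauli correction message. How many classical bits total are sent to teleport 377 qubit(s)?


Quantum teleportation requires 2 classical bits per qubit teleported.
377 qubit(s) -> 2 * 377 = 754 classical bits

754


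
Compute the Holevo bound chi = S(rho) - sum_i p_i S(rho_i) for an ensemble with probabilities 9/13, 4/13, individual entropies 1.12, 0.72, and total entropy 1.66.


chi = S(rho) - sum_i p_i * S(rho_i)
Weighted entropy = 9/13 * 1.12 + 4/13 * 0.72
= 0.9969
chi = 1.66 - 0.9969
= 0.6631

0.6631


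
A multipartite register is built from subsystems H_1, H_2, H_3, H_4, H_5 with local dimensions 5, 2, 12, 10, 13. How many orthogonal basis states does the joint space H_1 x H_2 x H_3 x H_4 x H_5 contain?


dim(H_1 x H_2 x H_3 x H_4 x H_5) = 5 * 2 * 12 * 10 * 13
= 10 * 12 * 10 * 13
= 120 * 10 * 13
= 1200 * 13
= 15600

15600


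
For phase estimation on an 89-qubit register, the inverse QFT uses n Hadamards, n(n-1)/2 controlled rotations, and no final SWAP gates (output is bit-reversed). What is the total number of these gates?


Hadamard gates: 89
Controlled rotations: n*(n-1)/2 = 89*88/2 = 3916
SWAP gates: 0 (omitted)
Total = 89 + 3916
= 4005

4005


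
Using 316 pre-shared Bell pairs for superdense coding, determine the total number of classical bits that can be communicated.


Superdense coding allows 2 classical bits per shared entangled pair.
316 pair(s) -> 2 * 316 = 632 classical bits

632


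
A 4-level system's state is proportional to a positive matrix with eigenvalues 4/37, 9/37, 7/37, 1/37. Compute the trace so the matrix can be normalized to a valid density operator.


tr(M) = sum of eigenvalues
= 4/37 + 9/37 + 7/37 + 1/37
= 21/37
= 0.5676

0.5676


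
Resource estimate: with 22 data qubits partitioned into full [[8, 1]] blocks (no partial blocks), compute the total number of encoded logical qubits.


Each code block uses 8 physical qubits for 1 logical qubit(s).
Number of complete blocks = floor(22 / 8) = 2
Logical qubits = 2 * 1
= 2

2


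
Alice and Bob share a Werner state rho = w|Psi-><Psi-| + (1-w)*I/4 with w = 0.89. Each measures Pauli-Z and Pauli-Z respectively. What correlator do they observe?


|Psi-> = (|01> - |10>)/sqrt(2)
For the pure Bell state, <Z_A Z_B> = -1 (Bell-state Pauli correlator).
The maximally-mixed part I/4 has tr(I/4 * P tensor P) = 0 for any traceless Pauli P.
So <Z_A Z_B>_rho = w * (-1) + (1 - w) * 0
= 0.89 * (-1)
= -0.8900

-0.8900


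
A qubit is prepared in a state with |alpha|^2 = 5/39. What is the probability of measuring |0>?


|alpha|^2 = 5/39 = 0.1282
|beta|^2 = 1 - 5/39 = 34/39 = 0.8718
P(|0>) = |alpha|^2 = 0.1282

0.1282


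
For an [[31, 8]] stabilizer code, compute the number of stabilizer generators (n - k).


For an [[n,k]] stabilizer code:
Number of stabilizer generators = n - k
= 31 - 8
= 23

23


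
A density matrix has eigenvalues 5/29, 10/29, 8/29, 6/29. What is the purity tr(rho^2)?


tr(rho^2) = sum of eigenvalues squared
= (5/29)^2 + (10/29)^2 + (8/29)^2 + (6/29)^2
= (25 + 100 + 64 + 36) / 841
= 225/841
= 0.2675

0.2675


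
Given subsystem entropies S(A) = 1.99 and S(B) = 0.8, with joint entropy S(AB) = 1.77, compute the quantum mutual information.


I(A:B) = S(A) + S(B) - S(AB)
= 1.99 + 0.8 - 1.77
= 1.0200

1.0200


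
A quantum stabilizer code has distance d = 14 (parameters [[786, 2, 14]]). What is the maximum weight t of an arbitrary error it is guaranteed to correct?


Code parameters: [[786, 2, 14]], distance d = 14.
Number of correctable errors = floor((d-1)/2)
= floor((14 - 1)/2)
= floor(13/2)
= 6

6


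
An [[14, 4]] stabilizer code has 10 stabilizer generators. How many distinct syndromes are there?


Each stabilizer generator gives a binary (+1 or -1) measurement outcome.
With 10 independent generators:
Total syndromes = 2^10
= 1024

1024


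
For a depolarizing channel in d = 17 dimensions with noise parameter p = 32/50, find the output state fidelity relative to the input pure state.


F = (1-p) + p/d
= (1 - 0.6400) + 0.6400/17
= 0.3600 + 0.0376
= 0.3976

0.3976


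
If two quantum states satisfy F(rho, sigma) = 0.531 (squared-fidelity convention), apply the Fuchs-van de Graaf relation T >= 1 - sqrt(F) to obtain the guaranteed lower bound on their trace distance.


Fuchs-van de Graaf (squared-fidelity convention): 1 - sqrt(F) <= T <= sqrt(1 - F).
Lower bound: T >= 1 - sqrt(F)
sqrt(F) = sqrt(0.531) = 0.7287
T >= 1 - 0.7287
T >= 0.2713

0.2713


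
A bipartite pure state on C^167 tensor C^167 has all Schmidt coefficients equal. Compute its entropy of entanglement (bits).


For a maximally entangled state in d x d:
S = log2(d) = log2(167)
= 7.3837

7.3837


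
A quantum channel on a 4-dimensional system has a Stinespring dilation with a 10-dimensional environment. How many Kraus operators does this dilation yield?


Tracing out the environment in an orthonormal basis {|i>_E} gives Kraus operators K_i = <i|_E U |0>_E.
Number of Kraus operators = dim(H_env) = d_env
= 10

10


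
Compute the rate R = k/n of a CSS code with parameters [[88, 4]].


Code rate R = k/n
= 4/88
= 0.0455

0.0455


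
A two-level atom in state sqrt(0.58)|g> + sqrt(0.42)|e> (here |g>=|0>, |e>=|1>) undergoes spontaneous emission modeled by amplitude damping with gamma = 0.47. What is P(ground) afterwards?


For amplitude damping with parameter gamma on state sqrt(a)|0> + sqrt(b)|1>:
alpha^2 = 0.58, beta^2 = 0.42
P(|0>) = alpha^2 + gamma * beta^2
= 0.58 + 0.47 * 0.42
= 0.58 + 0.1974
= 0.7774

0.7774


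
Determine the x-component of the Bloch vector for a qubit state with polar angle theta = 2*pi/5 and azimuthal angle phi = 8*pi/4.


theta = 1.2566, phi = 6.2832
r_x = sin(theta)*cos(phi) = 0.9511 * 1.0000
r_x = 0.9511

0.9511


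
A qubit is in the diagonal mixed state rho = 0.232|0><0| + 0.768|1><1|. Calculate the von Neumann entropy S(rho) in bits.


S = -p*log2(p) - (1-p)*log2(1-p)
p = 0.2320, 1-p = 0.7680
= -0.2320 * log2(0.2320) - 0.7680 * log2(0.7680)
= -(-0.4890) - (-0.2925)
= 0.7815

0.7815


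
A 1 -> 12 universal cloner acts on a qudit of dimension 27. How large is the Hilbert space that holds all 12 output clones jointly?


Output space = H^(tensor 12) where dim(H) = 27
dim = 27^12
= 729 (after 2 factors)
= 19683 (after 3 factors)
= 531441 (after 4 factors)
= 14348907 (after 5 factors)
= 387420489 (after 6 factors)
= 10460353203 (after 7 factors)
= 282429536481 (after 8 factors)
= 7625597484987 (after 9 factors)
= 205891132094649 (after 10 factors)
= 5559060566555523 (after 11 factors)
= 150094635296999121 (after 12 factors)
= 150094635296999121

150094635296999121


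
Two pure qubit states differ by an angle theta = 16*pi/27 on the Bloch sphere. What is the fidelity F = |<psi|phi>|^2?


For states separated by angle theta on Bloch sphere:
F = cos^2(theta/2)
theta = 16*pi/27 = 1.8617
theta/2 = 0.9308
cos(theta/2) = 0.5972
F = 0.3566

0.3566


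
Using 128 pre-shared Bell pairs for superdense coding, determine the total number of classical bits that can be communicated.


Superdense coding allows 2 classical bits per shared entangled pair.
128 pair(s) -> 2 * 128 = 256 classical bits

256


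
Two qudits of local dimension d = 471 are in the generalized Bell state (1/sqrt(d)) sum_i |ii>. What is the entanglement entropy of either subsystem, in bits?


For a maximally entangled state in d x d:
S = log2(d) = log2(471)
= 8.8796

8.8796


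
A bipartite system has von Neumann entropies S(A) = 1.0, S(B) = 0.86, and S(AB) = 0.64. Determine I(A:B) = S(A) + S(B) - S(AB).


I(A:B) = S(A) + S(B) - S(AB)
= 1.0 + 0.86 - 0.64
= 1.2200

1.2200


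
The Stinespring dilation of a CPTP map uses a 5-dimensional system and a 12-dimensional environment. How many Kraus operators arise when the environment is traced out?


Tracing out the environment in an orthonormal basis {|i>_E} gives Kraus operators K_i = <i|_E U |0>_E.
Number of Kraus operators = dim(H_env) = d_env
= 12

12


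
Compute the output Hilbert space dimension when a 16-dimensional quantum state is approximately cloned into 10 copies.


Output space = H^(tensor 10) where dim(H) = 16
dim = 16^10
= 256 (after 2 factors)
= 4096 (after 3 factors)
= 65536 (after 4 factors)
= 1048576 (after 5 factors)
= 16777216 (after 6 factors)
= 268435456 (after 7 factors)
= 4294967296 (after 8 factors)
= 68719476736 (after 9 factors)
= 1099511627776 (after 10 factors)
= 1099511627776

1099511627776


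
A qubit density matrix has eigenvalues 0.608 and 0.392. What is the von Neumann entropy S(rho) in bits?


S = -p*log2(p) - (1-p)*log2(1-p)
p = 0.6080, 1-p = 0.3920
= -0.6080 * log2(0.6080) - 0.3920 * log2(0.3920)
= -(-0.4365) - (-0.5296)
= 0.9661

0.9661


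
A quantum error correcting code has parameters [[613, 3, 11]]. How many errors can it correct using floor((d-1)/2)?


Code parameters: [[613, 3, 11]], distance d = 11.
Number of correctable errors = floor((d-1)/2)
= floor((11 - 1)/2)
= floor(10/2)
= 5

5


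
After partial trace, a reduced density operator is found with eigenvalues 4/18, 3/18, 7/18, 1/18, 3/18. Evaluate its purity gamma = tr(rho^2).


tr(rho^2) = sum of eigenvalues squared
= (4/18)^2 + (3/18)^2 + (7/18)^2 + (1/18)^2 + (3/18)^2
= (16 + 9 + 49 + 1 + 9) / 324
= 84/324
= 0.2593

0.2593


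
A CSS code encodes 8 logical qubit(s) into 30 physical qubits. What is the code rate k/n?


Code rate R = k/n
= 8/30
= 0.2667

0.2667


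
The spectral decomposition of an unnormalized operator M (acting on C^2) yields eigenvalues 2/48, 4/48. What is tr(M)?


tr(M) = sum of eigenvalues
= 2/48 + 4/48
= 6/48
= 0.1250

0.1250


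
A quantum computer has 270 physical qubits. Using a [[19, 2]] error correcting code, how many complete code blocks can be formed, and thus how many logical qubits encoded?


Each code block uses 19 physical qubits for 2 logical qubit(s).
Number of complete blocks = floor(270 / 19) = 14
Logical qubits = 14 * 2
= 28

28


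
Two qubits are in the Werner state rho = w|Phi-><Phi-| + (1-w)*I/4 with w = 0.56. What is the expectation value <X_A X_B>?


|Phi-> = (|00> - |11>)/sqrt(2)
For the pure Bell state, <X_A X_B> = -1 (Bell-state Pauli correlator).
The maximally-mixed part I/4 has tr(I/4 * P tensor P) = 0 for any traceless Pauli P.
So <X_A X_B>_rho = w * (-1) + (1 - w) * 0
= 0.56 * (-1)
= -0.5600

-0.5600


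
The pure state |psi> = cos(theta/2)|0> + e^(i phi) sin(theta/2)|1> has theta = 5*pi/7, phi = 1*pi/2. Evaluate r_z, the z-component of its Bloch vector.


theta = 2.2440, phi = 1.5708
r_z = cos(theta) = -0.6235

-0.6235


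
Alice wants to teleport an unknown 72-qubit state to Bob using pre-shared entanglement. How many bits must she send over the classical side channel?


Quantum teleportation requires 2 classical bits per qubit teleported.
72 qubit(s) -> 2 * 72 = 144 classical bits

144


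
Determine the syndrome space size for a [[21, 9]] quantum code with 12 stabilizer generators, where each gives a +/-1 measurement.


Each stabilizer generator gives a binary (+1 or -1) measurement outcome.
With 12 independent generators:
Total syndromes = 2^12
= 4096

4096


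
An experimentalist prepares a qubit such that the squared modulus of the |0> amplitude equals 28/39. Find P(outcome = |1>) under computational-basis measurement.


|alpha|^2 = 28/39 = 0.7179
|beta|^2 = 1 - 28/39 = 11/39 = 0.2821
P(|1>) = |beta|^2 = 0.2821

0.2821


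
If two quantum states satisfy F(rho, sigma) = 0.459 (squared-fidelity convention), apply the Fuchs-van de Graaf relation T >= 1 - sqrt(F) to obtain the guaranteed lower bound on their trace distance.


Fuchs-van de Graaf (squared-fidelity convention): 1 - sqrt(F) <= T <= sqrt(1 - F).
Lower bound: T >= 1 - sqrt(F)
sqrt(F) = sqrt(0.459) = 0.6775
T >= 1 - 0.6775
T >= 0.3225

0.3225


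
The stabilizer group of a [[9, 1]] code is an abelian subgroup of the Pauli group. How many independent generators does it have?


For an [[n,k]] stabilizer code:
Number of stabilizer generators = n - k
= 9 - 1
= 8

8


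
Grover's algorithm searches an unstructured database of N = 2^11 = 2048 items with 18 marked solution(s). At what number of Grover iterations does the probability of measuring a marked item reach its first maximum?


After j Grover iterations the success probability is P(j) = sin^2((2j+1)*theta), where sin(theta) = sqrt(k/N).
N = 2^11 = 2048, k = 18
sin(theta) = sqrt(k/N) = 0.09375
theta = arcsin(sqrt(k/N)) = 0.09388787511 rad
P(j) reaches its first maximum when (2j+1)*theta is as close as possible to pi/2, i.e. j = round(pi/(4*theta) - 1/2).
pi/(4*theta) - 1/2 = 7.8653
(For comparison, the common estimate pi/4 * sqrt(N/k) = 8.3776; the exact maximiser is used here.)
Optimal iterations = 8

8


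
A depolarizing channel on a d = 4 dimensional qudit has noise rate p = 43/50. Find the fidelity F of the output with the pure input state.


F = (1-p) + p/d
= (1 - 0.8600) + 0.8600/4
= 0.1400 + 0.2150
= 0.3550

0.3550


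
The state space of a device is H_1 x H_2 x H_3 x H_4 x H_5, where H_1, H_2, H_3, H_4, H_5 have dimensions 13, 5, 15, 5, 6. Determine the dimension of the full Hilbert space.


dim(H_1 x H_2 x H_3 x H_4 x H_5) = 13 * 5 * 15 * 5 * 6
= 65 * 15 * 5 * 6
= 975 * 5 * 6
= 4875 * 6
= 29250

29250


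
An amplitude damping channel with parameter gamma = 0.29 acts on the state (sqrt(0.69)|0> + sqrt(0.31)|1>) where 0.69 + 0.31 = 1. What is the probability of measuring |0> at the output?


For amplitude damping with parameter gamma on state sqrt(a)|0> + sqrt(b)|1>:
alpha^2 = 0.69, beta^2 = 0.31
P(|0>) = alpha^2 + gamma * beta^2
= 0.69 + 0.29 * 0.31
= 0.69 + 0.0899
= 0.7799

0.7799


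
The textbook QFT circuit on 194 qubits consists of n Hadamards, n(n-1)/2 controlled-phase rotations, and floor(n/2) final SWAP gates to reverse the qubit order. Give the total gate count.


Hadamard gates: 194
Controlled rotations: n*(n-1)/2 = 194*193/2 = 18721
SWAP gates: floor(n/2) = floor(194/2) = 97
Total = 194 + 18721 + 97
= 19012

19012


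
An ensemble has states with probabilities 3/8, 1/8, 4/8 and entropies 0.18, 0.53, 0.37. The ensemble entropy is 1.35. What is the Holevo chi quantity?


chi = S(rho) - sum_i p_i * S(rho_i)
Weighted entropy = 3/8 * 0.18 + 1/8 * 0.53 + 4/8 * 0.37
= 0.3187
chi = 1.35 - 0.3187
= 1.0312

1.0312


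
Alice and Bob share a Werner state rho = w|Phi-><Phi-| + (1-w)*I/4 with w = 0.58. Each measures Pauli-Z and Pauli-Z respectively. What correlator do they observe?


|Phi-> = (|00> - |11>)/sqrt(2)
For the pure Bell state, <Z_A Z_B> = +1 (Bell-state Pauli correlator).
The maximally-mixed part I/4 has tr(I/4 * P tensor P) = 0 for any traceless Pauli P.
So <Z_A Z_B>_rho = w * (+1) + (1 - w) * 0
= 0.58 * (+1)
= 0.5800

0.5800


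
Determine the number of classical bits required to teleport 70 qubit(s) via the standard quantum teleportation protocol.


Quantum teleportation requires 2 classical bits per qubit teleported.
70 qubit(s) -> 2 * 70 = 140 classical bits

140


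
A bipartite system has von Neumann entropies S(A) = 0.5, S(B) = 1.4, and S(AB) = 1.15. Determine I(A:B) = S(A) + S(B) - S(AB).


I(A:B) = S(A) + S(B) - S(AB)
= 0.5 + 1.4 - 1.15
= 0.7500

0.7500
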